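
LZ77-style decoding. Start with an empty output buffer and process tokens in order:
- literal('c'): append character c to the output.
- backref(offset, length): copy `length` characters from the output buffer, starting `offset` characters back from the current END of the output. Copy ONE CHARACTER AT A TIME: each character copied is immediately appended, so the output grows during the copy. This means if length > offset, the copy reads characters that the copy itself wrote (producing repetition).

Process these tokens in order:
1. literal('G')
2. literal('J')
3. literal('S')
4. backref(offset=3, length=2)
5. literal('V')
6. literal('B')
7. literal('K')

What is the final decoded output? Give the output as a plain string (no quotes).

Token 1: literal('G'). Output: "G"
Token 2: literal('J'). Output: "GJ"
Token 3: literal('S'). Output: "GJS"
Token 4: backref(off=3, len=2). Copied 'GJ' from pos 0. Output: "GJSGJ"
Token 5: literal('V'). Output: "GJSGJV"
Token 6: literal('B'). Output: "GJSGJVB"
Token 7: literal('K'). Output: "GJSGJVBK"

Answer: GJSGJVBK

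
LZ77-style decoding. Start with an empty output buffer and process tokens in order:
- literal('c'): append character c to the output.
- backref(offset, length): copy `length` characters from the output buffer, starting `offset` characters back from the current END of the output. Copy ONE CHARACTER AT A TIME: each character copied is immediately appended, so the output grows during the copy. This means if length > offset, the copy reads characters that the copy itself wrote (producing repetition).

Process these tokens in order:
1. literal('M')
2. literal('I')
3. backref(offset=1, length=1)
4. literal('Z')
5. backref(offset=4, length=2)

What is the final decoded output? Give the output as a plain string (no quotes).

Answer: MIIZMI

Derivation:
Token 1: literal('M'). Output: "M"
Token 2: literal('I'). Output: "MI"
Token 3: backref(off=1, len=1). Copied 'I' from pos 1. Output: "MII"
Token 4: literal('Z'). Output: "MIIZ"
Token 5: backref(off=4, len=2). Copied 'MI' from pos 0. Output: "MIIZMI"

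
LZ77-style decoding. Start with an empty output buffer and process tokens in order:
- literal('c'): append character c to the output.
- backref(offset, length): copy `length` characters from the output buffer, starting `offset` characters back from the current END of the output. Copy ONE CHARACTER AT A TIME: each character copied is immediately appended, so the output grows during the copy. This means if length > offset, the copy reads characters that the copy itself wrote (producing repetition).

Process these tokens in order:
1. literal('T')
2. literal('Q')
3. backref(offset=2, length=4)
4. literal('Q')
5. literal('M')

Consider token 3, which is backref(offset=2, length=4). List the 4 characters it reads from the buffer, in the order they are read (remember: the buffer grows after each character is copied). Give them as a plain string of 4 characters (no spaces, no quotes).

Answer: TQTQ

Derivation:
Token 1: literal('T'). Output: "T"
Token 2: literal('Q'). Output: "TQ"
Token 3: backref(off=2, len=4). Buffer before: "TQ" (len 2)
  byte 1: read out[0]='T', append. Buffer now: "TQT"
  byte 2: read out[1]='Q', append. Buffer now: "TQTQ"
  byte 3: read out[2]='T', append. Buffer now: "TQTQT"
  byte 4: read out[3]='Q', append. Buffer now: "TQTQTQ"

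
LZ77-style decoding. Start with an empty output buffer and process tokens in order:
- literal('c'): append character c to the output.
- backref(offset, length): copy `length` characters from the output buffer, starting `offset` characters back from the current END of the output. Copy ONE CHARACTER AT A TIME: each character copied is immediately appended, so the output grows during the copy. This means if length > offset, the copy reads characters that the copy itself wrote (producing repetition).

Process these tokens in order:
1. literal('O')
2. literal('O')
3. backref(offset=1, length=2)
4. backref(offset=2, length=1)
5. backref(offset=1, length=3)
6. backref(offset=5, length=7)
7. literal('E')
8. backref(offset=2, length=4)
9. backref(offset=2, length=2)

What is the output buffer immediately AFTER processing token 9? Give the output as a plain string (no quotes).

Answer: OOOOOOOOOOOOOOOEOEOEOE

Derivation:
Token 1: literal('O'). Output: "O"
Token 2: literal('O'). Output: "OO"
Token 3: backref(off=1, len=2) (overlapping!). Copied 'OO' from pos 1. Output: "OOOO"
Token 4: backref(off=2, len=1). Copied 'O' from pos 2. Output: "OOOOO"
Token 5: backref(off=1, len=3) (overlapping!). Copied 'OOO' from pos 4. Output: "OOOOOOOO"
Token 6: backref(off=5, len=7) (overlapping!). Copied 'OOOOOOO' from pos 3. Output: "OOOOOOOOOOOOOOO"
Token 7: literal('E'). Output: "OOOOOOOOOOOOOOOE"
Token 8: backref(off=2, len=4) (overlapping!). Copied 'OEOE' from pos 14. Output: "OOOOOOOOOOOOOOOEOEOE"
Token 9: backref(off=2, len=2). Copied 'OE' from pos 18. Output: "OOOOOOOOOOOOOOOEOEOEOE"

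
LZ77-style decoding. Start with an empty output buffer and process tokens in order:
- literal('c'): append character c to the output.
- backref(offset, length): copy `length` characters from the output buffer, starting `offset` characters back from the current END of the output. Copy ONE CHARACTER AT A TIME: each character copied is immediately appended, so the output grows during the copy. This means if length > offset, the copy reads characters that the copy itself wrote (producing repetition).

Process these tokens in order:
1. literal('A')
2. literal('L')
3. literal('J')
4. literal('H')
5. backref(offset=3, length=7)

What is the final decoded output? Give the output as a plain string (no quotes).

Answer: ALJHLJHLJHL

Derivation:
Token 1: literal('A'). Output: "A"
Token 2: literal('L'). Output: "AL"
Token 3: literal('J'). Output: "ALJ"
Token 4: literal('H'). Output: "ALJH"
Token 5: backref(off=3, len=7) (overlapping!). Copied 'LJHLJHL' from pos 1. Output: "ALJHLJHLJHL"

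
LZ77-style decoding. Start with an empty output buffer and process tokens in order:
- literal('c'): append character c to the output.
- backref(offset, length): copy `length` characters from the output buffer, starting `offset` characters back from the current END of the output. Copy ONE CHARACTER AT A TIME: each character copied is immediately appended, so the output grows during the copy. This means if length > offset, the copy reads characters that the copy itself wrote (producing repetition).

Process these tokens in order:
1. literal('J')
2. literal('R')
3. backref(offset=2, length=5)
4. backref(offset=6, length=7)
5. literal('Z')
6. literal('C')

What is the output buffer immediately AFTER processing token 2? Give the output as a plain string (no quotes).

Answer: JR

Derivation:
Token 1: literal('J'). Output: "J"
Token 2: literal('R'). Output: "JR"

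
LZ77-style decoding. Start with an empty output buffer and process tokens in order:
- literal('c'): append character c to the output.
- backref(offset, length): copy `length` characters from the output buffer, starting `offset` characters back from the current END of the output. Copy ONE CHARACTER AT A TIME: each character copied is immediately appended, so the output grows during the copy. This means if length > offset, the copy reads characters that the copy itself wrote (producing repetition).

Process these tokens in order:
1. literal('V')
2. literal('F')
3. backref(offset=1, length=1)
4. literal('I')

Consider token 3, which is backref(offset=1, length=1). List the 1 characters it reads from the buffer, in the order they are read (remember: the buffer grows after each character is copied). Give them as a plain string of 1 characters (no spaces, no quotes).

Token 1: literal('V'). Output: "V"
Token 2: literal('F'). Output: "VF"
Token 3: backref(off=1, len=1). Buffer before: "VF" (len 2)
  byte 1: read out[1]='F', append. Buffer now: "VFF"

Answer: F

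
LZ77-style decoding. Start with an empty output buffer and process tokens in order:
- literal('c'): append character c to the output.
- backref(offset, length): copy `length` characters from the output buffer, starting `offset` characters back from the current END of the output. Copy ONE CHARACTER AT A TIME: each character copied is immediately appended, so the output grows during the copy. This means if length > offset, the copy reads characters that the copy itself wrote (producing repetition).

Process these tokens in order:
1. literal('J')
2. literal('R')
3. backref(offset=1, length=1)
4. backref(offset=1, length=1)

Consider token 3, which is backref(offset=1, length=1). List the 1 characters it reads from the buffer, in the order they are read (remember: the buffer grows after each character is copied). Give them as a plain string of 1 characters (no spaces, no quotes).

Answer: R

Derivation:
Token 1: literal('J'). Output: "J"
Token 2: literal('R'). Output: "JR"
Token 3: backref(off=1, len=1). Buffer before: "JR" (len 2)
  byte 1: read out[1]='R', append. Buffer now: "JRR"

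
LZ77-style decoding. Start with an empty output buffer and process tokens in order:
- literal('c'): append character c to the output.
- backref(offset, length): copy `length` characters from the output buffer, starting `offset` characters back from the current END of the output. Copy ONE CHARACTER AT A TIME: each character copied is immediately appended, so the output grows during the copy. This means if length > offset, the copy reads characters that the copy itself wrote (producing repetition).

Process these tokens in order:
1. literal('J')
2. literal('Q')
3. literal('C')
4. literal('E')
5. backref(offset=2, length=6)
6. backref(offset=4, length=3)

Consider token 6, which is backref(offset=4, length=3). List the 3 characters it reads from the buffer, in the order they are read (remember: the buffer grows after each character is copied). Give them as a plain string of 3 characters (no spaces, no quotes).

Answer: CEC

Derivation:
Token 1: literal('J'). Output: "J"
Token 2: literal('Q'). Output: "JQ"
Token 3: literal('C'). Output: "JQC"
Token 4: literal('E'). Output: "JQCE"
Token 5: backref(off=2, len=6) (overlapping!). Copied 'CECECE' from pos 2. Output: "JQCECECECE"
Token 6: backref(off=4, len=3). Buffer before: "JQCECECECE" (len 10)
  byte 1: read out[6]='C', append. Buffer now: "JQCECECECEC"
  byte 2: read out[7]='E', append. Buffer now: "JQCECECECECE"
  byte 3: read out[8]='C', append. Buffer now: "JQCECECECECEC"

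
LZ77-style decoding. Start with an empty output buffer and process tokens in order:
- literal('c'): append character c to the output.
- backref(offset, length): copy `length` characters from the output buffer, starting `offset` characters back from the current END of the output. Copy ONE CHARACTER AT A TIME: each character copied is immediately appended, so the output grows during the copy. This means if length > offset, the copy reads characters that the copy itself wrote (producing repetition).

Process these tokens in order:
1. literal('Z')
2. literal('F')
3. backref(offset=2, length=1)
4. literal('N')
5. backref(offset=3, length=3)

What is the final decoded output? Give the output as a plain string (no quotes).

Token 1: literal('Z'). Output: "Z"
Token 2: literal('F'). Output: "ZF"
Token 3: backref(off=2, len=1). Copied 'Z' from pos 0. Output: "ZFZ"
Token 4: literal('N'). Output: "ZFZN"
Token 5: backref(off=3, len=3). Copied 'FZN' from pos 1. Output: "ZFZNFZN"

Answer: ZFZNFZN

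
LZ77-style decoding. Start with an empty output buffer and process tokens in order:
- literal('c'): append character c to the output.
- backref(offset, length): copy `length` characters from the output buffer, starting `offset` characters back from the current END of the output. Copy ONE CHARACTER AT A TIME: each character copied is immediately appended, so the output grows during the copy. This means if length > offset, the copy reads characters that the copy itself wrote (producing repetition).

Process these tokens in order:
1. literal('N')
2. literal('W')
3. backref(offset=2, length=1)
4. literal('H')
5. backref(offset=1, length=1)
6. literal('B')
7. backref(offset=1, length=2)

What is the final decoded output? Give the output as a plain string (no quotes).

Answer: NWNHHBBB

Derivation:
Token 1: literal('N'). Output: "N"
Token 2: literal('W'). Output: "NW"
Token 3: backref(off=2, len=1). Copied 'N' from pos 0. Output: "NWN"
Token 4: literal('H'). Output: "NWNH"
Token 5: backref(off=1, len=1). Copied 'H' from pos 3. Output: "NWNHH"
Token 6: literal('B'). Output: "NWNHHB"
Token 7: backref(off=1, len=2) (overlapping!). Copied 'BB' from pos 5. Output: "NWNHHBBB"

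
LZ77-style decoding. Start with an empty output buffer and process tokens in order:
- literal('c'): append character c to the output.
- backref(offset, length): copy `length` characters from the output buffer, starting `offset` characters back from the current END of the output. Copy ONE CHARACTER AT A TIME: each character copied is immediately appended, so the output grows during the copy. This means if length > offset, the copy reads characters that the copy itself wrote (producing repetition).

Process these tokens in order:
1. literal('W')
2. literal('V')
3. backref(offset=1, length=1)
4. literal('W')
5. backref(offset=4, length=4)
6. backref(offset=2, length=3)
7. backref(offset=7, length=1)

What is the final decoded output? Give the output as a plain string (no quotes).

Answer: WVVWWVVWVWVW

Derivation:
Token 1: literal('W'). Output: "W"
Token 2: literal('V'). Output: "WV"
Token 3: backref(off=1, len=1). Copied 'V' from pos 1. Output: "WVV"
Token 4: literal('W'). Output: "WVVW"
Token 5: backref(off=4, len=4). Copied 'WVVW' from pos 0. Output: "WVVWWVVW"
Token 6: backref(off=2, len=3) (overlapping!). Copied 'VWV' from pos 6. Output: "WVVWWVVWVWV"
Token 7: backref(off=7, len=1). Copied 'W' from pos 4. Output: "WVVWWVVWVWVW"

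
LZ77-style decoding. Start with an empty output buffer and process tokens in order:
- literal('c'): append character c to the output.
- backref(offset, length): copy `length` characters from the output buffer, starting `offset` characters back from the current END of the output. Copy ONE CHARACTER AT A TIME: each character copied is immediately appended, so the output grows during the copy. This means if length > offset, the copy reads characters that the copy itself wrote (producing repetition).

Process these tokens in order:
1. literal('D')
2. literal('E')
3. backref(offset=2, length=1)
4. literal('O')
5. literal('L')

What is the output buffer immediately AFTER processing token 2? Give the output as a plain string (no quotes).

Token 1: literal('D'). Output: "D"
Token 2: literal('E'). Output: "DE"

Answer: DE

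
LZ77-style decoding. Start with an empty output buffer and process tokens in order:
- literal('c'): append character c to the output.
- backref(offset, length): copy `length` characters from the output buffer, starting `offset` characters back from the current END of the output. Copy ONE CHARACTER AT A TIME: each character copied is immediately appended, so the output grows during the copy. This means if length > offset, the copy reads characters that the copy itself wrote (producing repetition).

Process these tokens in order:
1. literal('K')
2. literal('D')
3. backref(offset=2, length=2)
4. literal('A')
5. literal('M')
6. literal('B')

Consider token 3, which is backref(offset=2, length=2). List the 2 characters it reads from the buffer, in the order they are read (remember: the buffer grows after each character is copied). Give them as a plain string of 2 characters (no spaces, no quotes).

Token 1: literal('K'). Output: "K"
Token 2: literal('D'). Output: "KD"
Token 3: backref(off=2, len=2). Buffer before: "KD" (len 2)
  byte 1: read out[0]='K', append. Buffer now: "KDK"
  byte 2: read out[1]='D', append. Buffer now: "KDKD"

Answer: KD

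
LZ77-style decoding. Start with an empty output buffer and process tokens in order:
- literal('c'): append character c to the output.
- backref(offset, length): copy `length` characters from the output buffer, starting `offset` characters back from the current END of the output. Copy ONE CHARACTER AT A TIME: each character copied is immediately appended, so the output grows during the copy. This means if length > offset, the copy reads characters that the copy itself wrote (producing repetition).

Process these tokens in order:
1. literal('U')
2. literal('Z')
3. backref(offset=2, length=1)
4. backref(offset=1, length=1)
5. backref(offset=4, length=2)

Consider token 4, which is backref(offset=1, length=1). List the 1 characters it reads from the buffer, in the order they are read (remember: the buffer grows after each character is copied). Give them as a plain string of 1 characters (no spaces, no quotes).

Token 1: literal('U'). Output: "U"
Token 2: literal('Z'). Output: "UZ"
Token 3: backref(off=2, len=1). Copied 'U' from pos 0. Output: "UZU"
Token 4: backref(off=1, len=1). Buffer before: "UZU" (len 3)
  byte 1: read out[2]='U', append. Buffer now: "UZUU"

Answer: U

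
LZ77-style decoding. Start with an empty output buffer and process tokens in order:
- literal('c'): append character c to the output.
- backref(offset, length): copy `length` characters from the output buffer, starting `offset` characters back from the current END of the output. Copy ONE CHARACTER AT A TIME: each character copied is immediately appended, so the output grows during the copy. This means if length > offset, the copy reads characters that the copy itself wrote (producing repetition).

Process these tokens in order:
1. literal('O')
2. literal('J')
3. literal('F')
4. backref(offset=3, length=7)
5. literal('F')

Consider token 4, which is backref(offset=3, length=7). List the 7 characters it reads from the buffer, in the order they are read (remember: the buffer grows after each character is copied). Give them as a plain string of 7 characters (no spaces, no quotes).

Answer: OJFOJFO

Derivation:
Token 1: literal('O'). Output: "O"
Token 2: literal('J'). Output: "OJ"
Token 3: literal('F'). Output: "OJF"
Token 4: backref(off=3, len=7). Buffer before: "OJF" (len 3)
  byte 1: read out[0]='O', append. Buffer now: "OJFO"
  byte 2: read out[1]='J', append. Buffer now: "OJFOJ"
  byte 3: read out[2]='F', append. Buffer now: "OJFOJF"
  byte 4: read out[3]='O', append. Buffer now: "OJFOJFO"
  byte 5: read out[4]='J', append. Buffer now: "OJFOJFOJ"
  byte 6: read out[5]='F', append. Buffer now: "OJFOJFOJF"
  byte 7: read out[6]='O', append. Buffer now: "OJFOJFOJFO"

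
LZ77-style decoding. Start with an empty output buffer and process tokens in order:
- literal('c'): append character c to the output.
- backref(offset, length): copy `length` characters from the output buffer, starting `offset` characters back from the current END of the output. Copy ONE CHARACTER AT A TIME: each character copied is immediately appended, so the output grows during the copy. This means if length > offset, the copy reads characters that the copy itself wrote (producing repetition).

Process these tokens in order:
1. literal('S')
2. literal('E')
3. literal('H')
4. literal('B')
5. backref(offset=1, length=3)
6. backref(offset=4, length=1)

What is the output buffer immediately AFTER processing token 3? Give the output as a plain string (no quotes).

Token 1: literal('S'). Output: "S"
Token 2: literal('E'). Output: "SE"
Token 3: literal('H'). Output: "SEH"

Answer: SEH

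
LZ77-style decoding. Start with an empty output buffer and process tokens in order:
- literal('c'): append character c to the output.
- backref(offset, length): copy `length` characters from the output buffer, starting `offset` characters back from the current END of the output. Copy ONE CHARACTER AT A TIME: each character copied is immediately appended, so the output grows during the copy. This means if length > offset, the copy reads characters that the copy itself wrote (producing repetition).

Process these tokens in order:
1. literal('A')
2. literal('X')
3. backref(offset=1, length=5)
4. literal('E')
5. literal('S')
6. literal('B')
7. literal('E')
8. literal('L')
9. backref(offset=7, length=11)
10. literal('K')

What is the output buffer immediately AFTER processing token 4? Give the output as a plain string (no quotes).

Answer: AXXXXXXE

Derivation:
Token 1: literal('A'). Output: "A"
Token 2: literal('X'). Output: "AX"
Token 3: backref(off=1, len=5) (overlapping!). Copied 'XXXXX' from pos 1. Output: "AXXXXXX"
Token 4: literal('E'). Output: "AXXXXXXE"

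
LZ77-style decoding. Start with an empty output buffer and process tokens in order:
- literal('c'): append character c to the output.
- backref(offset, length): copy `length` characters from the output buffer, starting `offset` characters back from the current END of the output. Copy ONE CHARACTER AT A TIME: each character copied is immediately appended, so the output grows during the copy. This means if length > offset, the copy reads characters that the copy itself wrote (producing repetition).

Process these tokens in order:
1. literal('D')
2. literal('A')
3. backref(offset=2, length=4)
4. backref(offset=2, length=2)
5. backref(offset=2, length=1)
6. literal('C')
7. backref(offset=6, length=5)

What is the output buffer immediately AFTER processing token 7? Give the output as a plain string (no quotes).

Token 1: literal('D'). Output: "D"
Token 2: literal('A'). Output: "DA"
Token 3: backref(off=2, len=4) (overlapping!). Copied 'DADA' from pos 0. Output: "DADADA"
Token 4: backref(off=2, len=2). Copied 'DA' from pos 4. Output: "DADADADA"
Token 5: backref(off=2, len=1). Copied 'D' from pos 6. Output: "DADADADAD"
Token 6: literal('C'). Output: "DADADADADC"
Token 7: backref(off=6, len=5). Copied 'DADAD' from pos 4. Output: "DADADADADCDADAD"

Answer: DADADADADCDADAD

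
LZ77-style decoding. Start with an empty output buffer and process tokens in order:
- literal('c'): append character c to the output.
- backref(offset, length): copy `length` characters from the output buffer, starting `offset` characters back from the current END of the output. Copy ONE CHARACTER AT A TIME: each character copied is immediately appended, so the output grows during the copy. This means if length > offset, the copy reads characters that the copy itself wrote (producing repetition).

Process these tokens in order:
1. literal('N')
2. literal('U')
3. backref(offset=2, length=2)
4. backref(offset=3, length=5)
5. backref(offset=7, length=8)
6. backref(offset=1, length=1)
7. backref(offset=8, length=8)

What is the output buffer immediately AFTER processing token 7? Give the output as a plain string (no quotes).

Answer: NUNUUNUUNNUUNUUNNNUUNUUNNN

Derivation:
Token 1: literal('N'). Output: "N"
Token 2: literal('U'). Output: "NU"
Token 3: backref(off=2, len=2). Copied 'NU' from pos 0. Output: "NUNU"
Token 4: backref(off=3, len=5) (overlapping!). Copied 'UNUUN' from pos 1. Output: "NUNUUNUUN"
Token 5: backref(off=7, len=8) (overlapping!). Copied 'NUUNUUNN' from pos 2. Output: "NUNUUNUUNNUUNUUNN"
Token 6: backref(off=1, len=1). Copied 'N' from pos 16. Output: "NUNUUNUUNNUUNUUNNN"
Token 7: backref(off=8, len=8). Copied 'UUNUUNNN' from pos 10. Output: "NUNUUNUUNNUUNUUNNNUUNUUNNN"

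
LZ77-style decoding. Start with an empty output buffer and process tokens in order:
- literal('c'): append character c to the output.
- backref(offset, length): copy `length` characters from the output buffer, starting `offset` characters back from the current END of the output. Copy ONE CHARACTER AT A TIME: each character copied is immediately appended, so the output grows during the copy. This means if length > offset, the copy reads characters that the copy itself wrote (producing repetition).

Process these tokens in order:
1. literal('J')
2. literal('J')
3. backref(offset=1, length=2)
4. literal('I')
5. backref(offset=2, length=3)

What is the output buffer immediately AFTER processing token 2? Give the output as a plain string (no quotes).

Answer: JJ

Derivation:
Token 1: literal('J'). Output: "J"
Token 2: literal('J'). Output: "JJ"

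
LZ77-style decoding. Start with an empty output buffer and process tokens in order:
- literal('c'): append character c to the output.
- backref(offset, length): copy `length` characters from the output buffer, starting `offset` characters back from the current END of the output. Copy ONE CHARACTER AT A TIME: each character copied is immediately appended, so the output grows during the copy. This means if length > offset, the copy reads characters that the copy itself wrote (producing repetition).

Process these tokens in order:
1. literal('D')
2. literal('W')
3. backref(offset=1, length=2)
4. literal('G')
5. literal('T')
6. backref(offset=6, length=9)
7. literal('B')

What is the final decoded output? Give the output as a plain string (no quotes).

Token 1: literal('D'). Output: "D"
Token 2: literal('W'). Output: "DW"
Token 3: backref(off=1, len=2) (overlapping!). Copied 'WW' from pos 1. Output: "DWWW"
Token 4: literal('G'). Output: "DWWWG"
Token 5: literal('T'). Output: "DWWWGT"
Token 6: backref(off=6, len=9) (overlapping!). Copied 'DWWWGTDWW' from pos 0. Output: "DWWWGTDWWWGTDWW"
Token 7: literal('B'). Output: "DWWWGTDWWWGTDWWB"

Answer: DWWWGTDWWWGTDWWB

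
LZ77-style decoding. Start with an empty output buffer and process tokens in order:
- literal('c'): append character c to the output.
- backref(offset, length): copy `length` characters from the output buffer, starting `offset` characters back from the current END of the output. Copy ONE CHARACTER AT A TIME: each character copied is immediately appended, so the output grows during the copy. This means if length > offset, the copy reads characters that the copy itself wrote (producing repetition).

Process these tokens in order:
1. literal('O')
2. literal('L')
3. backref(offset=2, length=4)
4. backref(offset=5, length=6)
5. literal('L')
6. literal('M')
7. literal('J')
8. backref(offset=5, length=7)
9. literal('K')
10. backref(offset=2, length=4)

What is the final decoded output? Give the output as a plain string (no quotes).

Answer: OLOLOLLOLOLLLMJLLLMJLLKLKLK

Derivation:
Token 1: literal('O'). Output: "O"
Token 2: literal('L'). Output: "OL"
Token 3: backref(off=2, len=4) (overlapping!). Copied 'OLOL' from pos 0. Output: "OLOLOL"
Token 4: backref(off=5, len=6) (overlapping!). Copied 'LOLOLL' from pos 1. Output: "OLOLOLLOLOLL"
Token 5: literal('L'). Output: "OLOLOLLOLOLLL"
Token 6: literal('M'). Output: "OLOLOLLOLOLLLM"
Token 7: literal('J'). Output: "OLOLOLLOLOLLLMJ"
Token 8: backref(off=5, len=7) (overlapping!). Copied 'LLLMJLL' from pos 10. Output: "OLOLOLLOLOLLLMJLLLMJLL"
Token 9: literal('K'). Output: "OLOLOLLOLOLLLMJLLLMJLLK"
Token 10: backref(off=2, len=4) (overlapping!). Copied 'LKLK' from pos 21. Output: "OLOLOLLOLOLLLMJLLLMJLLKLKLK"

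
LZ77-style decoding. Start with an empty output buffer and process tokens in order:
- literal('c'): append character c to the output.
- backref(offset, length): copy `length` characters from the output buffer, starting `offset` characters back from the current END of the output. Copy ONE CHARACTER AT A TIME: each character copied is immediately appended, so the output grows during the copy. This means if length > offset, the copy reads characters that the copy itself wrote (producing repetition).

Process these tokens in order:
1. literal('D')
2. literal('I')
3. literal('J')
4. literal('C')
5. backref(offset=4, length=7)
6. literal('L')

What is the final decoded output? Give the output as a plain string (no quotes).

Answer: DIJCDIJCDIJL

Derivation:
Token 1: literal('D'). Output: "D"
Token 2: literal('I'). Output: "DI"
Token 3: literal('J'). Output: "DIJ"
Token 4: literal('C'). Output: "DIJC"
Token 5: backref(off=4, len=7) (overlapping!). Copied 'DIJCDIJ' from pos 0. Output: "DIJCDIJCDIJ"
Token 6: literal('L'). Output: "DIJCDIJCDIJL"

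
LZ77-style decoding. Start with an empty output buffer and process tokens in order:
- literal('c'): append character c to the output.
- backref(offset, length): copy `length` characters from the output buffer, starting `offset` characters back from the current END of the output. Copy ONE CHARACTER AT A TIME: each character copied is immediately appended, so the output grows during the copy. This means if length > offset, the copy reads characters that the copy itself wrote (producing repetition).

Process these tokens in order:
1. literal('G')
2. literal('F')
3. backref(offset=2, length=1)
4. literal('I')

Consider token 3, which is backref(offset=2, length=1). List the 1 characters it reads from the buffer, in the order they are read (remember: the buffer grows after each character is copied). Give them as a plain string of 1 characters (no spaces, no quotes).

Answer: G

Derivation:
Token 1: literal('G'). Output: "G"
Token 2: literal('F'). Output: "GF"
Token 3: backref(off=2, len=1). Buffer before: "GF" (len 2)
  byte 1: read out[0]='G', append. Buffer now: "GFG"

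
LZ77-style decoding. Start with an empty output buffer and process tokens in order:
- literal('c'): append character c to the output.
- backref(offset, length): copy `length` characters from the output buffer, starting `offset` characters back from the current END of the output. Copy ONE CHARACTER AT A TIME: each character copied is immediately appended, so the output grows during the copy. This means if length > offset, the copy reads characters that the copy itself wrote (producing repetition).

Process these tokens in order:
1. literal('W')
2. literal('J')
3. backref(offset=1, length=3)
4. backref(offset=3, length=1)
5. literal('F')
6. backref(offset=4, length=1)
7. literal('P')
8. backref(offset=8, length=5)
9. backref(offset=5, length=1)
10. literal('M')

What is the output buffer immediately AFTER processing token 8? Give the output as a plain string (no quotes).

Token 1: literal('W'). Output: "W"
Token 2: literal('J'). Output: "WJ"
Token 3: backref(off=1, len=3) (overlapping!). Copied 'JJJ' from pos 1. Output: "WJJJJ"
Token 4: backref(off=3, len=1). Copied 'J' from pos 2. Output: "WJJJJJ"
Token 5: literal('F'). Output: "WJJJJJF"
Token 6: backref(off=4, len=1). Copied 'J' from pos 3. Output: "WJJJJJFJ"
Token 7: literal('P'). Output: "WJJJJJFJP"
Token 8: backref(off=8, len=5). Copied 'JJJJJ' from pos 1. Output: "WJJJJJFJPJJJJJ"

Answer: WJJJJJFJPJJJJJ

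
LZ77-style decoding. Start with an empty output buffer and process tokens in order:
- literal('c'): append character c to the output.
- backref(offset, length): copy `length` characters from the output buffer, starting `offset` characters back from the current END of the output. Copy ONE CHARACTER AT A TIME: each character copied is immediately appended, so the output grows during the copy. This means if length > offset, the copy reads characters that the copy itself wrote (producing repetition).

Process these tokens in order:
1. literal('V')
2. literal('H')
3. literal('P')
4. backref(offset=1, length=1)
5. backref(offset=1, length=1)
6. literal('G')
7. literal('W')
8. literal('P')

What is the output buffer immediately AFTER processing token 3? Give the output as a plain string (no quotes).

Token 1: literal('V'). Output: "V"
Token 2: literal('H'). Output: "VH"
Token 3: literal('P'). Output: "VHP"

Answer: VHP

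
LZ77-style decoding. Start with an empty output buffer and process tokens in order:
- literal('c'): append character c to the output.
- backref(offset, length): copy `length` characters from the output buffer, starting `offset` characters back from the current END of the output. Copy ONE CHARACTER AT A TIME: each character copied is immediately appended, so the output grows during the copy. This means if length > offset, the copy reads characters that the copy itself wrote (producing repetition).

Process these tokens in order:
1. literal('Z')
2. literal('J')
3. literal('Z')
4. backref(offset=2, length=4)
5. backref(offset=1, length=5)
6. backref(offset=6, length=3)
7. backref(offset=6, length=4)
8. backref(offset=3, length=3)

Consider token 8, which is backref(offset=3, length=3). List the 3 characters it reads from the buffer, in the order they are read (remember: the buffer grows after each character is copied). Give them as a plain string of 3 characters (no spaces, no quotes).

Token 1: literal('Z'). Output: "Z"
Token 2: literal('J'). Output: "ZJ"
Token 3: literal('Z'). Output: "ZJZ"
Token 4: backref(off=2, len=4) (overlapping!). Copied 'JZJZ' from pos 1. Output: "ZJZJZJZ"
Token 5: backref(off=1, len=5) (overlapping!). Copied 'ZZZZZ' from pos 6. Output: "ZJZJZJZZZZZZ"
Token 6: backref(off=6, len=3). Copied 'ZZZ' from pos 6. Output: "ZJZJZJZZZZZZZZZ"
Token 7: backref(off=6, len=4). Copied 'ZZZZ' from pos 9. Output: "ZJZJZJZZZZZZZZZZZZZ"
Token 8: backref(off=3, len=3). Buffer before: "ZJZJZJZZZZZZZZZZZZZ" (len 19)
  byte 1: read out[16]='Z', append. Buffer now: "ZJZJZJZZZZZZZZZZZZZZ"
  byte 2: read out[17]='Z', append. Buffer now: "ZJZJZJZZZZZZZZZZZZZZZ"
  byte 3: read out[18]='Z', append. Buffer now: "ZJZJZJZZZZZZZZZZZZZZZZ"

Answer: ZZZ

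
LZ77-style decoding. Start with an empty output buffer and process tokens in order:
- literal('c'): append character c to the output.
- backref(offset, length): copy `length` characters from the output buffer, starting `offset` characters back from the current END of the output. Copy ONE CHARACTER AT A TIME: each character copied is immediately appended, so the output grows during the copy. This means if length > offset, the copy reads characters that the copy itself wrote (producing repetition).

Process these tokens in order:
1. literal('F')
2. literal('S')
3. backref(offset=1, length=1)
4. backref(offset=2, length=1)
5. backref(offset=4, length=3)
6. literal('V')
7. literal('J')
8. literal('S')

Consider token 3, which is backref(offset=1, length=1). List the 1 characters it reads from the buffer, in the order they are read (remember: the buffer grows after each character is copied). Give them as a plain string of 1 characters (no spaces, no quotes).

Answer: S

Derivation:
Token 1: literal('F'). Output: "F"
Token 2: literal('S'). Output: "FS"
Token 3: backref(off=1, len=1). Buffer before: "FS" (len 2)
  byte 1: read out[1]='S', append. Buffer now: "FSS"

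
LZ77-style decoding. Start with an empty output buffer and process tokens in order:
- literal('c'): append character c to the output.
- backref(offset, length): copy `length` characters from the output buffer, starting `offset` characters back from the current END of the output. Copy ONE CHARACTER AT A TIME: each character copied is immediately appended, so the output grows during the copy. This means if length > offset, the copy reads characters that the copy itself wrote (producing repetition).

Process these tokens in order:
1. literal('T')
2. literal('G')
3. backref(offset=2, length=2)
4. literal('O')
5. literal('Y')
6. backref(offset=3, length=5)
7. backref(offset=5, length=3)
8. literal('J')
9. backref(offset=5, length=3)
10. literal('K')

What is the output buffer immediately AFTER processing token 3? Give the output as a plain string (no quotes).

Answer: TGTG

Derivation:
Token 1: literal('T'). Output: "T"
Token 2: literal('G'). Output: "TG"
Token 3: backref(off=2, len=2). Copied 'TG' from pos 0. Output: "TGTG"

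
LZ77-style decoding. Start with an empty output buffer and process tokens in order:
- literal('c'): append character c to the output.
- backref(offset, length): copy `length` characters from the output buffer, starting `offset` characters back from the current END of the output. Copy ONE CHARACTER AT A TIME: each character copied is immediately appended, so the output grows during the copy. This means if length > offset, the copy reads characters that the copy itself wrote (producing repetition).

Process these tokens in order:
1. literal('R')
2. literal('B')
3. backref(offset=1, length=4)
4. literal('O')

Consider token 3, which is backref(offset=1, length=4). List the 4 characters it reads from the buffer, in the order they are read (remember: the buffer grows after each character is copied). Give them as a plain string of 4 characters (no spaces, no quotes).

Answer: BBBB

Derivation:
Token 1: literal('R'). Output: "R"
Token 2: literal('B'). Output: "RB"
Token 3: backref(off=1, len=4). Buffer before: "RB" (len 2)
  byte 1: read out[1]='B', append. Buffer now: "RBB"
  byte 2: read out[2]='B', append. Buffer now: "RBBB"
  byte 3: read out[3]='B', append. Buffer now: "RBBBB"
  byte 4: read out[4]='B', append. Buffer now: "RBBBBB"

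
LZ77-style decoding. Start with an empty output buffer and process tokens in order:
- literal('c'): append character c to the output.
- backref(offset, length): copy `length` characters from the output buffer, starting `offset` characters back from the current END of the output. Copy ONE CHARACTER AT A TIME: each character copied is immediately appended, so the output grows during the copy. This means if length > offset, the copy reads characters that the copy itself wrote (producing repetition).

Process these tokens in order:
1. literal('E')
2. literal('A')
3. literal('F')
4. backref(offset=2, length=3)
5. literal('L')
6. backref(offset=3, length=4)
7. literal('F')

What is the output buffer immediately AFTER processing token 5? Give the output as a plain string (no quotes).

Answer: EAFAFAL

Derivation:
Token 1: literal('E'). Output: "E"
Token 2: literal('A'). Output: "EA"
Token 3: literal('F'). Output: "EAF"
Token 4: backref(off=2, len=3) (overlapping!). Copied 'AFA' from pos 1. Output: "EAFAFA"
Token 5: literal('L'). Output: "EAFAFAL"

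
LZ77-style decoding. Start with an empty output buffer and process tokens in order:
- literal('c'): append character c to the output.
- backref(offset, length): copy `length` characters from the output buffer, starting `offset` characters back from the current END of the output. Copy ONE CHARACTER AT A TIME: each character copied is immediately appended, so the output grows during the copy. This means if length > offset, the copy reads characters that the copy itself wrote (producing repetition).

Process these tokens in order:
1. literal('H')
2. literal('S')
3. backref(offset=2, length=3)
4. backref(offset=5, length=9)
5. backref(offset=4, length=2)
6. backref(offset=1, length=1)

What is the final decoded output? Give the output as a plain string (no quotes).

Token 1: literal('H'). Output: "H"
Token 2: literal('S'). Output: "HS"
Token 3: backref(off=2, len=3) (overlapping!). Copied 'HSH' from pos 0. Output: "HSHSH"
Token 4: backref(off=5, len=9) (overlapping!). Copied 'HSHSHHSHS' from pos 0. Output: "HSHSHHSHSHHSHS"
Token 5: backref(off=4, len=2). Copied 'HS' from pos 10. Output: "HSHSHHSHSHHSHSHS"
Token 6: backref(off=1, len=1). Copied 'S' from pos 15. Output: "HSHSHHSHSHHSHSHSS"

Answer: HSHSHHSHSHHSHSHSS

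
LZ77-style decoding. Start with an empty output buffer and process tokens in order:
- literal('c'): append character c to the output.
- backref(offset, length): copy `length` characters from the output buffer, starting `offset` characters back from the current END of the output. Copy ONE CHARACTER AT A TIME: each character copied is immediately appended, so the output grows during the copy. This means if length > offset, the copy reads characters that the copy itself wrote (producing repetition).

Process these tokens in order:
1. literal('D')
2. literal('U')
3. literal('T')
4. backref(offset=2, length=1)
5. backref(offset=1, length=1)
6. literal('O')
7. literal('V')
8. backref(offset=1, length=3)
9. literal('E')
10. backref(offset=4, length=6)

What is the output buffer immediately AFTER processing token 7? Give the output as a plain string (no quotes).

Answer: DUTUUOV

Derivation:
Token 1: literal('D'). Output: "D"
Token 2: literal('U'). Output: "DU"
Token 3: literal('T'). Output: "DUT"
Token 4: backref(off=2, len=1). Copied 'U' from pos 1. Output: "DUTU"
Token 5: backref(off=1, len=1). Copied 'U' from pos 3. Output: "DUTUU"
Token 6: literal('O'). Output: "DUTUUO"
Token 7: literal('V'). Output: "DUTUUOV"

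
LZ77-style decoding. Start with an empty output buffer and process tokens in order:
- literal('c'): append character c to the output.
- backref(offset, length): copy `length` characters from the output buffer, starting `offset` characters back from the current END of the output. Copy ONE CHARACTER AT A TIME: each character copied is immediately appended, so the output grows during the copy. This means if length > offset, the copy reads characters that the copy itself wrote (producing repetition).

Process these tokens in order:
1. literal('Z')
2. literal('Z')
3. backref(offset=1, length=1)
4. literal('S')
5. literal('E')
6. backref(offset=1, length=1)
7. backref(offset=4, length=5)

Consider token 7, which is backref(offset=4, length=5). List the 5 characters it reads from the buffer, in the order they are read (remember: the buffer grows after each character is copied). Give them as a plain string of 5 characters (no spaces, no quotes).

Answer: ZSEEZ

Derivation:
Token 1: literal('Z'). Output: "Z"
Token 2: literal('Z'). Output: "ZZ"
Token 3: backref(off=1, len=1). Copied 'Z' from pos 1. Output: "ZZZ"
Token 4: literal('S'). Output: "ZZZS"
Token 5: literal('E'). Output: "ZZZSE"
Token 6: backref(off=1, len=1). Copied 'E' from pos 4. Output: "ZZZSEE"
Token 7: backref(off=4, len=5). Buffer before: "ZZZSEE" (len 6)
  byte 1: read out[2]='Z', append. Buffer now: "ZZZSEEZ"
  byte 2: read out[3]='S', append. Buffer now: "ZZZSEEZS"
  byte 3: read out[4]='E', append. Buffer now: "ZZZSEEZSE"
  byte 4: read out[5]='E', append. Buffer now: "ZZZSEEZSEE"
  byte 5: read out[6]='Z', append. Buffer now: "ZZZSEEZSEEZ"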